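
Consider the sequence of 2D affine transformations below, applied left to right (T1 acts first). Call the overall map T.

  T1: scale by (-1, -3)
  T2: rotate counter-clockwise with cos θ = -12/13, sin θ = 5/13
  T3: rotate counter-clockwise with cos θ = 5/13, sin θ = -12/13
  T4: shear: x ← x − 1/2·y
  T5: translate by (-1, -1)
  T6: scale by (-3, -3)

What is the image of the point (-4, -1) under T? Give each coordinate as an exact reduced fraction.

T1 scale by (-1, -3): (-4, -1) → (4, 3)
T2 rotate counter-clockwise with cos θ = -12/13, sin θ = 5/13: (4, 3) → (-63/13, -16/13)
T3 rotate counter-clockwise with cos θ = 5/13, sin θ = -12/13: (-63/13, -16/13) → (-3, 4)
T4 shear: x ← x − 1/2·y: (-3, 4) → (-5, 4)
T5 translate by (-1, -1): (-5, 4) → (-6, 3)
T6 scale by (-3, -3): (-6, 3) → (18, -9)

T(p) = (18, -9)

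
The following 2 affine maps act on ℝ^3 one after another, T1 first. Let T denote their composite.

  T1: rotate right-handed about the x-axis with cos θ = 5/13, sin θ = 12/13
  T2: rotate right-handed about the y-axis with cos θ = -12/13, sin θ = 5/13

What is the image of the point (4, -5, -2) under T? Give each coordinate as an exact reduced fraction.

T(p) = (-974/169, -1/13, 580/169)

T1 rotate right-handed about the x-axis with cos θ = 5/13, sin θ = 12/13: (4, -5, -2) → (4, -1/13, -70/13)
T2 rotate right-handed about the y-axis with cos θ = -12/13, sin θ = 5/13: (4, -1/13, -70/13) → (-974/169, -1/13, 580/169)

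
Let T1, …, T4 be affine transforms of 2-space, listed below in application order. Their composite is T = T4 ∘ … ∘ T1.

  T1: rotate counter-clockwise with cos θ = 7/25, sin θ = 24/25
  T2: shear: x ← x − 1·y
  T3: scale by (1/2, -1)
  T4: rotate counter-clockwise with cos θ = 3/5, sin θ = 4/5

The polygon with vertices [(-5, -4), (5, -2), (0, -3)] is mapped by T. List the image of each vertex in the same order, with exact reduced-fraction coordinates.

image vertices: (-557/250, 862/125), (779/250, -364/125), (111/250, 249/125)

T1 rotate counter-clockwise with cos θ = 7/25, sin θ = 24/25: (-5, -4) → (61/25, -148/25); (5, -2) → (83/25, 106/25); (0, -3) → (72/25, -21/25)
T2 shear: x ← x − 1·y: (61/25, -148/25) → (209/25, -148/25); (83/25, 106/25) → (-23/25, 106/25); (72/25, -21/25) → (93/25, -21/25)
T3 scale by (1/2, -1): (209/25, -148/25) → (209/50, 148/25); (-23/25, 106/25) → (-23/50, -106/25); (93/25, -21/25) → (93/50, 21/25)
T4 rotate counter-clockwise with cos θ = 3/5, sin θ = 4/5: (209/50, 148/25) → (-557/250, 862/125); (-23/50, -106/25) → (779/250, -364/125); (93/50, 21/25) → (111/250, 249/125)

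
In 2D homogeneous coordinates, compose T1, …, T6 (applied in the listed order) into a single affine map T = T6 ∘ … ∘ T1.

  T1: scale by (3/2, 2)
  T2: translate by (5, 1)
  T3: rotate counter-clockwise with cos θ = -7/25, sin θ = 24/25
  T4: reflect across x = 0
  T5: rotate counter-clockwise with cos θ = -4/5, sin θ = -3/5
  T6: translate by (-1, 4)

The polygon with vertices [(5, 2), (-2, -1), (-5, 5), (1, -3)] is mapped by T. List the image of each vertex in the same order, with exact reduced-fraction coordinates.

T1 scale by (3/2, 2): (5, 2) → (15/2, 4); (-2, -1) → (-3, -2); (-5, 5) → (-15/2, 10); (1, -3) → (3/2, -6)
T2 translate by (5, 1): (15/2, 4) → (25/2, 5); (-3, -2) → (2, -1); (-15/2, 10) → (-5/2, 11); (3/2, -6) → (13/2, -5)
T3 rotate counter-clockwise with cos θ = -7/25, sin θ = 24/25: (25/2, 5) → (-83/10, 53/5); (2, -1) → (2/5, 11/5); (-5/2, 11) → (-493/50, -137/25); (13/2, -5) → (149/50, 191/25)
T4 reflect across x = 0: (-83/10, 53/5) → (83/10, 53/5); (2/5, 11/5) → (-2/5, 11/5); (-493/50, -137/25) → (493/50, -137/25); (149/50, 191/25) → (-149/50, 191/25)
T5 rotate counter-clockwise with cos θ = -4/5, sin θ = -3/5: (83/10, 53/5) → (-7/25, -673/50); (-2/5, 11/5) → (41/25, -38/25); (493/50, -137/25) → (-1397/125, -383/250); (-149/50, 191/25) → (871/125, -1081/250)
T6 translate by (-1, 4): (-7/25, -673/50) → (-32/25, -473/50); (41/25, -38/25) → (16/25, 62/25); (-1397/125, -383/250) → (-1522/125, 617/250); (871/125, -1081/250) → (746/125, -81/250)

image vertices: (-32/25, -473/50), (16/25, 62/25), (-1522/125, 617/250), (746/125, -81/250)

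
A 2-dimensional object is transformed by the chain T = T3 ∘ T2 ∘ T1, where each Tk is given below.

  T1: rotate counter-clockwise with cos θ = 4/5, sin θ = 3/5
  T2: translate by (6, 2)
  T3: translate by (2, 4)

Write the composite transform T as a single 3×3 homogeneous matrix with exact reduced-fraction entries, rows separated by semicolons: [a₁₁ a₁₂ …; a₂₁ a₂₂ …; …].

T = [4/5 -3/5 8; 3/5 4/5 6; 0 0 1]

T1 = [4/5 -3/5 0; 3/5 4/5 0; 0 0 1]
T2·T1 = [4/5 -3/5 6; 3/5 4/5 2; 0 0 1]
T3·…·T1 = [4/5 -3/5 8; 3/5 4/5 6; 0 0 1]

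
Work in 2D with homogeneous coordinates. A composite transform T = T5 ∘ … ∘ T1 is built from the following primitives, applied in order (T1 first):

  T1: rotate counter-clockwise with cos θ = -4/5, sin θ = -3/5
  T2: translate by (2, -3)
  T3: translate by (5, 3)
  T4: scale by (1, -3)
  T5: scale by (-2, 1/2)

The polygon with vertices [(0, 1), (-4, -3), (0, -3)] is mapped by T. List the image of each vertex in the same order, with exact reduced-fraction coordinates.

image vertices: (-76/5, 6/5), (-84/5, -36/5), (-52/5, -18/5)

T1 rotate counter-clockwise with cos θ = -4/5, sin θ = -3/5: (0, 1) → (3/5, -4/5); (-4, -3) → (7/5, 24/5); (0, -3) → (-9/5, 12/5)
T2 translate by (2, -3): (3/5, -4/5) → (13/5, -19/5); (7/5, 24/5) → (17/5, 9/5); (-9/5, 12/5) → (1/5, -3/5)
T3 translate by (5, 3): (13/5, -19/5) → (38/5, -4/5); (17/5, 9/5) → (42/5, 24/5); (1/5, -3/5) → (26/5, 12/5)
T4 scale by (1, -3): (38/5, -4/5) → (38/5, 12/5); (42/5, 24/5) → (42/5, -72/5); (26/5, 12/5) → (26/5, -36/5)
T5 scale by (-2, 1/2): (38/5, 12/5) → (-76/5, 6/5); (42/5, -72/5) → (-84/5, -36/5); (26/5, -36/5) → (-52/5, -18/5)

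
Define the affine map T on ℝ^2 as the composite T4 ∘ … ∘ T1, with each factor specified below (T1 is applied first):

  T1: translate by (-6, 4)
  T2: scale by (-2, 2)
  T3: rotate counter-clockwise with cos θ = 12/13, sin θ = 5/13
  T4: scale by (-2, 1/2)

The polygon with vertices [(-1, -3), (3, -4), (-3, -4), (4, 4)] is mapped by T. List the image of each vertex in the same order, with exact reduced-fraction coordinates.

T1 translate by (-6, 4): (-1, -3) → (-7, 1); (3, -4) → (-3, 0); (-3, -4) → (-9, 0); (4, 4) → (-2, 8)
T2 scale by (-2, 2): (-7, 1) → (14, 2); (-3, 0) → (6, 0); (-9, 0) → (18, 0); (-2, 8) → (4, 16)
T3 rotate counter-clockwise with cos θ = 12/13, sin θ = 5/13: (14, 2) → (158/13, 94/13); (6, 0) → (72/13, 30/13); (18, 0) → (216/13, 90/13); (4, 16) → (-32/13, 212/13)
T4 scale by (-2, 1/2): (158/13, 94/13) → (-316/13, 47/13); (72/13, 30/13) → (-144/13, 15/13); (216/13, 90/13) → (-432/13, 45/13); (-32/13, 212/13) → (64/13, 106/13)

image vertices: (-316/13, 47/13), (-144/13, 15/13), (-432/13, 45/13), (64/13, 106/13)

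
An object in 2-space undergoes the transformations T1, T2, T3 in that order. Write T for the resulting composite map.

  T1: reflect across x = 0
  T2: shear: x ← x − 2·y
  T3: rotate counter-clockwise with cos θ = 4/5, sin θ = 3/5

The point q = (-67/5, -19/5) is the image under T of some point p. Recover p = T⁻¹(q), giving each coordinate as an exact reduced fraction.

T1 = [-1 0 0; 0 1 0; 0 0 1]
T2·T1 = [-1 -2 0; 0 1 0; 0 0 1]
T3·…·T1 = [-4/5 -11/5 0; -3/5 -2/5 0; 0 0 1]
det M = -1; M⁻¹ = [2/5 -11/5 0; -3/5 4/5 0; 0 0 1]
M⁻¹ · (-67/5, -19/5)ᵀ = (3, 5)ᵀ

p = (3, 5)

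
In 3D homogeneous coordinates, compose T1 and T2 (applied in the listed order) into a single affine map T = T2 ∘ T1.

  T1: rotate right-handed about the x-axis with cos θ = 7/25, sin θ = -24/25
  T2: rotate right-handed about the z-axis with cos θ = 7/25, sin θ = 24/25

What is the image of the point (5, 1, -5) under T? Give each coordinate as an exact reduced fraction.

T1 rotate right-handed about the x-axis with cos θ = 7/25, sin θ = -24/25: (5, 1, -5) → (5, -113/25, -59/25)
T2 rotate right-handed about the z-axis with cos θ = 7/25, sin θ = 24/25: (5, -113/25, -59/25) → (3587/625, 2209/625, -59/25)

T(p) = (3587/625, 2209/625, -59/25)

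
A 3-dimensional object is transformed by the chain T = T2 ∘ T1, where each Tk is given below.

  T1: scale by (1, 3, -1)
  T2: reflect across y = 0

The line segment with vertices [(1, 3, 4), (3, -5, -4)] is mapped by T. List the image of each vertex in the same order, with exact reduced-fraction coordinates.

T1 scale by (1, 3, -1): (1, 3, 4) → (1, 9, -4); (3, -5, -4) → (3, -15, 4)
T2 reflect across y = 0: (1, 9, -4) → (1, -9, -4); (3, -15, 4) → (3, 15, 4)

image vertices: (1, -9, -4), (3, 15, 4)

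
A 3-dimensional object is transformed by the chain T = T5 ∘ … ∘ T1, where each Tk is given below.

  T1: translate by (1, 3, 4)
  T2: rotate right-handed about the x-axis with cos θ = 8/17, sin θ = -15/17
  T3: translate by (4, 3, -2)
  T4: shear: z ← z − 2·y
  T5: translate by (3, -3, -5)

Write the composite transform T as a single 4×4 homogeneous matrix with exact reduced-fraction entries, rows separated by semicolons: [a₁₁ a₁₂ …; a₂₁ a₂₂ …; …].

T = [1 0 0 8; 0 8/17 15/17 84/17; 0 -31/17 -22/17 -402/17; 0 0 0 1]

T1 = [1 0 0 1; 0 1 0 3; 0 0 1 4; 0 0 0 1]
T2·T1 = [1 0 0 1; 0 8/17 15/17 84/17; 0 -15/17 8/17 -13/17; 0 0 0 1]
T3·…·T1 = [1 0 0 5; 0 8/17 15/17 135/17; 0 -15/17 8/17 -47/17; 0 0 0 1]
T4·…·T1 = [1 0 0 5; 0 8/17 15/17 135/17; 0 -31/17 -22/17 -317/17; 0 0 0 1]
T5·…·T1 = [1 0 0 8; 0 8/17 15/17 84/17; 0 -31/17 -22/17 -402/17; 0 0 0 1]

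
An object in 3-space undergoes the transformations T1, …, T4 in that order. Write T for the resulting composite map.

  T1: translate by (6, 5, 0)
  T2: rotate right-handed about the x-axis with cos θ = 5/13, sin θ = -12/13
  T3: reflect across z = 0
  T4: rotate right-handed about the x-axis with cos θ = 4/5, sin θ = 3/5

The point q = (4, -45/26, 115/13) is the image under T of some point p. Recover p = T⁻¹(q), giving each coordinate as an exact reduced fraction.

T1 = [1 0 0 6; 0 1 0 5; 0 0 1 0; 0 0 0 1]
T2·T1 = [1 0 0 6; 0 5/13 12/13 25/13; 0 -12/13 5/13 -60/13; 0 0 0 1]
T3·…·T1 = [1 0 0 6; 0 5/13 12/13 25/13; 0 12/13 -5/13 60/13; 0 0 0 1]
T4·…·T1 = [1 0 0 6; 0 -16/65 63/65 -16/13; 0 63/65 16/65 63/13; 0 0 0 1]
det M = -1; M⁻¹ = [1 0 0 -6; 0 -16/65 63/65 -5; 0 63/65 16/65 0; 0 0 0 1]
M⁻¹ · (4, -45/26, 115/13)ᵀ = (-2, 4, 1/2)ᵀ

p = (-2, 4, 1/2)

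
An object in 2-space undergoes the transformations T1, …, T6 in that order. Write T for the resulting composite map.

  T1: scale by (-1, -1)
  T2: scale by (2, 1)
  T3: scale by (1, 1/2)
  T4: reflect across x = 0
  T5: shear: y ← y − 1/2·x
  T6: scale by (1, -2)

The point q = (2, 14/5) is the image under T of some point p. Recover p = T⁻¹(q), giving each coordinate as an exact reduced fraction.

T1 = [-1 0 0; 0 -1 0; 0 0 1]
T2·T1 = [-2 0 0; 0 -1 0; 0 0 1]
T3·…·T1 = [-2 0 0; 0 -1/2 0; 0 0 1]
T4·…·T1 = [2 0 0; 0 -1/2 0; 0 0 1]
T5·…·T1 = [2 0 0; -1 -1/2 0; 0 0 1]
T6·…·T1 = [2 0 0; 2 1 0; 0 0 1]
det M = 2; M⁻¹ = [1/2 0 0; -1 1 0; 0 0 1]
M⁻¹ · (2, 14/5)ᵀ = (1, 4/5)ᵀ

p = (1, 4/5)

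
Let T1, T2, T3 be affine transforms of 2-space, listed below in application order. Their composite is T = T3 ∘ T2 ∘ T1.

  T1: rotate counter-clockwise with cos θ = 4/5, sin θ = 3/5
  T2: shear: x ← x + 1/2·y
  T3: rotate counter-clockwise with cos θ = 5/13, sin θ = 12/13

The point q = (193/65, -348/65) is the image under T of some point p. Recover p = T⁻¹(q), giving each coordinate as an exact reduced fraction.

T1 = [4/5 -3/5 0; 3/5 4/5 0; 0 0 1]
T2·T1 = [11/10 -1/5 0; 3/5 4/5 0; 0 0 1]
T3·…·T1 = [-17/130 -53/65 0; 81/65 8/65 0; 0 0 1]
det M = 1; M⁻¹ = [8/65 53/65 0; -81/65 -17/130 0; 0 0 1]
M⁻¹ · (193/65, -348/65)ᵀ = (-4, -3)ᵀ

p = (-4, -3)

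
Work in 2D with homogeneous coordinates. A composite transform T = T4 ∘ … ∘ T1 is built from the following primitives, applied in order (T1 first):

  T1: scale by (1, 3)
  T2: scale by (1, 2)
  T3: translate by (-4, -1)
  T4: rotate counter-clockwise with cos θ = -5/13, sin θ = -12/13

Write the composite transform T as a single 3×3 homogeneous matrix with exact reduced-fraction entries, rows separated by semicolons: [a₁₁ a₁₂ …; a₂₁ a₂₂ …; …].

T = [-5/13 72/13 8/13; -12/13 -30/13 53/13; 0 0 1]

T1 = [1 0 0; 0 3 0; 0 0 1]
T2·T1 = [1 0 0; 0 6 0; 0 0 1]
T3·…·T1 = [1 0 -4; 0 6 -1; 0 0 1]
T4·…·T1 = [-5/13 72/13 8/13; -12/13 -30/13 53/13; 0 0 1]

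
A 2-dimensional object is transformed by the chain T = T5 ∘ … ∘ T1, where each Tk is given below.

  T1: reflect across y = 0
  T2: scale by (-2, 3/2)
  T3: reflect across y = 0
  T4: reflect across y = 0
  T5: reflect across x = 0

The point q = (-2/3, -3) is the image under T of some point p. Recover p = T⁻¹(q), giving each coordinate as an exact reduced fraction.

p = (-1/3, 2)

T1 = [1 0 0; 0 -1 0; 0 0 1]
T2·T1 = [-2 0 0; 0 -3/2 0; 0 0 1]
T3·…·T1 = [-2 0 0; 0 3/2 0; 0 0 1]
T4·…·T1 = [-2 0 0; 0 -3/2 0; 0 0 1]
T5·…·T1 = [2 0 0; 0 -3/2 0; 0 0 1]
det M = -3; M⁻¹ = [1/2 0 0; 0 -2/3 0; 0 0 1]
M⁻¹ · (-2/3, -3)ᵀ = (-1/3, 2)ᵀ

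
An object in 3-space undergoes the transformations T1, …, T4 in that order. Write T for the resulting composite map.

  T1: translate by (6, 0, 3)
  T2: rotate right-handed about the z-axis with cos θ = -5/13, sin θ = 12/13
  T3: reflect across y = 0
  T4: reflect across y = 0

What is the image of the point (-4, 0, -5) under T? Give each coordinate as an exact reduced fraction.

T1 translate by (6, 0, 3): (-4, 0, -5) → (2, 0, -2)
T2 rotate right-handed about the z-axis with cos θ = -5/13, sin θ = 12/13: (2, 0, -2) → (-10/13, 24/13, -2)
T3 reflect across y = 0: (-10/13, 24/13, -2) → (-10/13, -24/13, -2)
T4 reflect across y = 0: (-10/13, -24/13, -2) → (-10/13, 24/13, -2)

T(p) = (-10/13, 24/13, -2)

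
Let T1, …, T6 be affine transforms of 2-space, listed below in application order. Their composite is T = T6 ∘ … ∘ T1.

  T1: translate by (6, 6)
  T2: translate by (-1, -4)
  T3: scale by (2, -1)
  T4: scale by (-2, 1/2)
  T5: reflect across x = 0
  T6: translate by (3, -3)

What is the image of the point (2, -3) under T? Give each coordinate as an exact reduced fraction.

T1 translate by (6, 6): (2, -3) → (8, 3)
T2 translate by (-1, -4): (8, 3) → (7, -1)
T3 scale by (2, -1): (7, -1) → (14, 1)
T4 scale by (-2, 1/2): (14, 1) → (-28, 1/2)
T5 reflect across x = 0: (-28, 1/2) → (28, 1/2)
T6 translate by (3, -3): (28, 1/2) → (31, -5/2)

T(p) = (31, -5/2)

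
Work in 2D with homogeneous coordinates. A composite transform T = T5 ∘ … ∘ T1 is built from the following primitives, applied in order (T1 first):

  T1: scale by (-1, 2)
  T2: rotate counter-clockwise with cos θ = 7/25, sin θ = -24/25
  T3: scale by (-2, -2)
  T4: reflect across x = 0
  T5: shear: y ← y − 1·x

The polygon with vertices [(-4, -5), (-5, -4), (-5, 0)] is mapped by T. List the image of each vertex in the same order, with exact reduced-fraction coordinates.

T1 scale by (-1, 2): (-4, -5) → (4, -10); (-5, -4) → (5, -8); (-5, 0) → (5, 0)
T2 rotate counter-clockwise with cos θ = 7/25, sin θ = -24/25: (4, -10) → (-212/25, -166/25); (5, -8) → (-157/25, -176/25); (5, 0) → (7/5, -24/5)
T3 scale by (-2, -2): (-212/25, -166/25) → (424/25, 332/25); (-157/25, -176/25) → (314/25, 352/25); (7/5, -24/5) → (-14/5, 48/5)
T4 reflect across x = 0: (424/25, 332/25) → (-424/25, 332/25); (314/25, 352/25) → (-314/25, 352/25); (-14/5, 48/5) → (14/5, 48/5)
T5 shear: y ← y − 1·x: (-424/25, 332/25) → (-424/25, 756/25); (-314/25, 352/25) → (-314/25, 666/25); (14/5, 48/5) → (14/5, 34/5)

image vertices: (-424/25, 756/25), (-314/25, 666/25), (14/5, 34/5)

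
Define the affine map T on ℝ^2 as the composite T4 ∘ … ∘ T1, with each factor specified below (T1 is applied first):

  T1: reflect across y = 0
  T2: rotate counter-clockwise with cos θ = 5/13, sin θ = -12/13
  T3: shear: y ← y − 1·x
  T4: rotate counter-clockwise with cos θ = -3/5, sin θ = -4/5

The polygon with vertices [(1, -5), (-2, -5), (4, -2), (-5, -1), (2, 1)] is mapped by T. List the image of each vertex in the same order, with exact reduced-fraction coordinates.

T1 reflect across y = 0: (1, -5) → (1, 5); (-2, -5) → (-2, 5); (4, -2) → (4, 2); (-5, -1) → (-5, 1); (2, 1) → (2, -1)
T2 rotate counter-clockwise with cos θ = 5/13, sin θ = -12/13: (1, 5) → (5, 1); (-2, 5) → (50/13, 49/13); (4, 2) → (44/13, -38/13); (-5, 1) → (-1, 5); (2, -1) → (-2/13, -29/13)
T3 shear: y ← y − 1·x: (5, 1) → (5, -4); (50/13, 49/13) → (50/13, -1/13); (44/13, -38/13) → (44/13, -82/13); (-1, 5) → (-1, 6); (-2/13, -29/13) → (-2/13, -27/13)
T4 rotate counter-clockwise with cos θ = -3/5, sin θ = -4/5: (5, -4) → (-31/5, -8/5); (50/13, -1/13) → (-154/65, -197/65); (44/13, -82/13) → (-92/13, 14/13); (-1, 6) → (27/5, -14/5); (-2/13, -27/13) → (-102/65, 89/65)

image vertices: (-31/5, -8/5), (-154/65, -197/65), (-92/13, 14/13), (27/5, -14/5), (-102/65, 89/65)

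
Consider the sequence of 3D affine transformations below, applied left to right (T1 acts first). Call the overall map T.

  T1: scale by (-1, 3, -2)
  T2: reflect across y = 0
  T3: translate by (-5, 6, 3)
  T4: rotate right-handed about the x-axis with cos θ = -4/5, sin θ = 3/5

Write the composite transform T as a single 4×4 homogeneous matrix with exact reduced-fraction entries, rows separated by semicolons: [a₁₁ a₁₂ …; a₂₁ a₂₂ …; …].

T = [-1 0 0 -5; 0 12/5 6/5 -33/5; 0 -9/5 8/5 6/5; 0 0 0 1]

T1 = [-1 0 0 0; 0 3 0 0; 0 0 -2 0; 0 0 0 1]
T2·T1 = [-1 0 0 0; 0 -3 0 0; 0 0 -2 0; 0 0 0 1]
T3·…·T1 = [-1 0 0 -5; 0 -3 0 6; 0 0 -2 3; 0 0 0 1]
T4·…·T1 = [-1 0 0 -5; 0 12/5 6/5 -33/5; 0 -9/5 8/5 6/5; 0 0 0 1]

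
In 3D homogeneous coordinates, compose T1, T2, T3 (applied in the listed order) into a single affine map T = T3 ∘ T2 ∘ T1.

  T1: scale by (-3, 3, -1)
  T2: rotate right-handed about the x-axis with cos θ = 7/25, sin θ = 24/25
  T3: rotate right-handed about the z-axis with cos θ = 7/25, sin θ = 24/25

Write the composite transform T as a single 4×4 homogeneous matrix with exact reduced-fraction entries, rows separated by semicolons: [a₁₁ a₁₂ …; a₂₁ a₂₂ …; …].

T = [-21/25 -504/625 -576/625 0; -72/25 147/625 168/625 0; 0 72/25 -7/25 0; 0 0 0 1]

T1 = [-3 0 0 0; 0 3 0 0; 0 0 -1 0; 0 0 0 1]
T2·T1 = [-3 0 0 0; 0 21/25 24/25 0; 0 72/25 -7/25 0; 0 0 0 1]
T3·…·T1 = [-21/25 -504/625 -576/625 0; -72/25 147/625 168/625 0; 0 72/25 -7/25 0; 0 0 0 1]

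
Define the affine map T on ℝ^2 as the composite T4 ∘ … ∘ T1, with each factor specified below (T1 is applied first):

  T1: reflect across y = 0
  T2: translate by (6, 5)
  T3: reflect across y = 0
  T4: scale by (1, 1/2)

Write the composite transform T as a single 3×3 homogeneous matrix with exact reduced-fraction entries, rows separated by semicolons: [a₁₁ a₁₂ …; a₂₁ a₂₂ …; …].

T = [1 0 6; 0 1/2 -5/2; 0 0 1]

T1 = [1 0 0; 0 -1 0; 0 0 1]
T2·T1 = [1 0 6; 0 -1 5; 0 0 1]
T3·…·T1 = [1 0 6; 0 1 -5; 0 0 1]
T4·…·T1 = [1 0 6; 0 1/2 -5/2; 0 0 1]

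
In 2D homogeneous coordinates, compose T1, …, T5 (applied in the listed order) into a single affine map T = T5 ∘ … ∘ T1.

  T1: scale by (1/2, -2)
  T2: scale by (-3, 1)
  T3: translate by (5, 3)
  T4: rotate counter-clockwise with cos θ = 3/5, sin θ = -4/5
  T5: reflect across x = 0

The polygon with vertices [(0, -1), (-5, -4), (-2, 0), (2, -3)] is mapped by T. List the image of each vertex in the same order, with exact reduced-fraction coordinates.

T1 scale by (1/2, -2): (0, -1) → (0, 2); (-5, -4) → (-5/2, 8); (-2, 0) → (-1, 0); (2, -3) → (1, 6)
T2 scale by (-3, 1): (0, 2) → (0, 2); (-5/2, 8) → (15/2, 8); (-1, 0) → (3, 0); (1, 6) → (-3, 6)
T3 translate by (5, 3): (0, 2) → (5, 5); (15/2, 8) → (25/2, 11); (3, 0) → (8, 3); (-3, 6) → (2, 9)
T4 rotate counter-clockwise with cos θ = 3/5, sin θ = -4/5: (5, 5) → (7, -1); (25/2, 11) → (163/10, -17/5); (8, 3) → (36/5, -23/5); (2, 9) → (42/5, 19/5)
T5 reflect across x = 0: (7, -1) → (-7, -1); (163/10, -17/5) → (-163/10, -17/5); (36/5, -23/5) → (-36/5, -23/5); (42/5, 19/5) → (-42/5, 19/5)

image vertices: (-7, -1), (-163/10, -17/5), (-36/5, -23/5), (-42/5, 19/5)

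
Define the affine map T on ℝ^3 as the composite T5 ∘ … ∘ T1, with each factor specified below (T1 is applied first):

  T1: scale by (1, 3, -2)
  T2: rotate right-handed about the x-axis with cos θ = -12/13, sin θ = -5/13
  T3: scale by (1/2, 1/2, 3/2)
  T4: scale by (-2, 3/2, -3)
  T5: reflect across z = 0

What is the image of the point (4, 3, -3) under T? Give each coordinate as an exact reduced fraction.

T(p) = (-4, -9/2, -81/2)

T1 scale by (1, 3, -2): (4, 3, -3) → (4, 9, 6)
T2 rotate right-handed about the x-axis with cos θ = -12/13, sin θ = -5/13: (4, 9, 6) → (4, -6, -9)
T3 scale by (1/2, 1/2, 3/2): (4, -6, -9) → (2, -3, -27/2)
T4 scale by (-2, 3/2, -3): (2, -3, -27/2) → (-4, -9/2, 81/2)
T5 reflect across z = 0: (-4, -9/2, 81/2) → (-4, -9/2, -81/2)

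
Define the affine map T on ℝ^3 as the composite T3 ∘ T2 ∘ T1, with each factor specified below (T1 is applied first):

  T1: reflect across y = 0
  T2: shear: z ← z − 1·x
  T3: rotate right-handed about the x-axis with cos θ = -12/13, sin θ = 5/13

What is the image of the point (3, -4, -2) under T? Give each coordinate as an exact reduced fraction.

T(p) = (3, -23/13, 80/13)

T1 reflect across y = 0: (3, -4, -2) → (3, 4, -2)
T2 shear: z ← z − 1·x: (3, 4, -2) → (3, 4, -5)
T3 rotate right-handed about the x-axis with cos θ = -12/13, sin θ = 5/13: (3, 4, -5) → (3, -23/13, 80/13)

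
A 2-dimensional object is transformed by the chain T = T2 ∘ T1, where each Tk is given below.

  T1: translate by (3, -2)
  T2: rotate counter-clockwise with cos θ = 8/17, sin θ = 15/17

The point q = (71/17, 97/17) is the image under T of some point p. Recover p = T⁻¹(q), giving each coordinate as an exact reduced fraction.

p = (4, 1)

T1 = [1 0 3; 0 1 -2; 0 0 1]
T2·T1 = [8/17 -15/17 54/17; 15/17 8/17 29/17; 0 0 1]
det M = 1; M⁻¹ = [8/17 15/17 -3; -15/17 8/17 2; 0 0 1]
M⁻¹ · (71/17, 97/17)ᵀ = (4, 1)ᵀ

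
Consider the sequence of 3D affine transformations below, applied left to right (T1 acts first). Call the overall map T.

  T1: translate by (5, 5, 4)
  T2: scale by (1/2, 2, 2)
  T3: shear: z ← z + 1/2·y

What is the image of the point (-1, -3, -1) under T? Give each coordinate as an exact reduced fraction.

T(p) = (2, 4, 8)

T1 translate by (5, 5, 4): (-1, -3, -1) → (4, 2, 3)
T2 scale by (1/2, 2, 2): (4, 2, 3) → (2, 4, 6)
T3 shear: z ← z + 1/2·y: (2, 4, 6) → (2, 4, 8)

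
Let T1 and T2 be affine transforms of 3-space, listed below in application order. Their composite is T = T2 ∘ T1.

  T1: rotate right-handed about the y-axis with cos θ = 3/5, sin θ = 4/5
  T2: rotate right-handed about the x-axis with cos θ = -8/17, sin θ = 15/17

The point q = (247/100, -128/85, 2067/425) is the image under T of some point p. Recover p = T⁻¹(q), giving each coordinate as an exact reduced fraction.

p = (9/4, 5, 7/5)

T1 = [3/5 0 4/5 0; 0 1 0 0; -4/5 0 3/5 0; 0 0 0 1]
T2·T1 = [3/5 0 4/5 0; 12/17 -8/17 -9/17 0; 32/85 15/17 -24/85 0; 0 0 0 1]
det M = 1; M⁻¹ = [3/5 12/17 32/85 0; 0 -8/17 15/17 0; 4/5 -9/17 -24/85 0; 0 0 0 1]
M⁻¹ · (247/100, -128/85, 2067/425)ᵀ = (9/4, 5, 7/5)ᵀ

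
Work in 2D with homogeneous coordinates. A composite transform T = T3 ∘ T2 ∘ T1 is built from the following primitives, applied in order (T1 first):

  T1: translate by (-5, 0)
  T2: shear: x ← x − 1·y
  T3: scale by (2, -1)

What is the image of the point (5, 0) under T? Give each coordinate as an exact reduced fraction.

T(p) = (0, 0)

T1 translate by (-5, 0): (5, 0) → (0, 0)
T2 shear: x ← x − 1·y: (0, 0) → (0, 0)
T3 scale by (2, -1): (0, 0) → (0, 0)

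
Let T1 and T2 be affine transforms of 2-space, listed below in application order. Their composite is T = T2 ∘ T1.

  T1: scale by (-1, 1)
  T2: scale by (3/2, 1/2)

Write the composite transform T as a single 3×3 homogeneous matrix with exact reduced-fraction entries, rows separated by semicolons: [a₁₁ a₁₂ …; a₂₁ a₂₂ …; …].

T1 = [-1 0 0; 0 1 0; 0 0 1]
T2·T1 = [-3/2 0 0; 0 1/2 0; 0 0 1]

T = [-3/2 0 0; 0 1/2 0; 0 0 1]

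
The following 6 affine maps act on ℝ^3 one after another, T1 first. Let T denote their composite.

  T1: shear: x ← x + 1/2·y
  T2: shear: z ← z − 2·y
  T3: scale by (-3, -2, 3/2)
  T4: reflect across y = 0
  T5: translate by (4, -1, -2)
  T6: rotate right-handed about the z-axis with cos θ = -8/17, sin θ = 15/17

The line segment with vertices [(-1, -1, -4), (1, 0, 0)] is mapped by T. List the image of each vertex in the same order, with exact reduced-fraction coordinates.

T1 shear: x ← x + 1/2·y: (-1, -1, -4) → (-3/2, -1, -4); (1, 0, 0) → (1, 0, 0)
T2 shear: z ← z − 2·y: (-3/2, -1, -4) → (-3/2, -1, -2); (1, 0, 0) → (1, 0, 0)
T3 scale by (-3, -2, 3/2): (-3/2, -1, -2) → (9/2, 2, -3); (1, 0, 0) → (-3, 0, 0)
T4 reflect across y = 0: (9/2, 2, -3) → (9/2, -2, -3); (-3, 0, 0) → (-3, 0, 0)
T5 translate by (4, -1, -2): (9/2, -2, -3) → (17/2, -3, -5); (-3, 0, 0) → (1, -1, -2)
T6 rotate right-handed about the z-axis with cos θ = -8/17, sin θ = 15/17: (17/2, -3, -5) → (-23/17, 303/34, -5); (1, -1, -2) → (7/17, 23/17, -2)

image vertices: (-23/17, 303/34, -5), (7/17, 23/17, -2)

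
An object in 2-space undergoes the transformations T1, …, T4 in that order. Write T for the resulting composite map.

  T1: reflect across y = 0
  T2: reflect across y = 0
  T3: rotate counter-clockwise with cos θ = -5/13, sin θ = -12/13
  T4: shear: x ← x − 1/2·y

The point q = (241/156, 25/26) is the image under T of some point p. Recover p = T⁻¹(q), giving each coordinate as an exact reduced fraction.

p = (-5/3, 3/2)

T1 = [1 0 0; 0 -1 0; 0 0 1]
T2·T1 = [1 0 0; 0 1 0; 0 0 1]
T3·…·T1 = [-5/13 12/13 0; -12/13 -5/13 0; 0 0 1]
T4·…·T1 = [1/13 29/26 0; -12/13 -5/13 0; 0 0 1]
det M = 1; M⁻¹ = [-5/13 -29/26 0; 12/13 1/13 0; 0 0 1]
M⁻¹ · (241/156, 25/26)ᵀ = (-5/3, 3/2)ᵀ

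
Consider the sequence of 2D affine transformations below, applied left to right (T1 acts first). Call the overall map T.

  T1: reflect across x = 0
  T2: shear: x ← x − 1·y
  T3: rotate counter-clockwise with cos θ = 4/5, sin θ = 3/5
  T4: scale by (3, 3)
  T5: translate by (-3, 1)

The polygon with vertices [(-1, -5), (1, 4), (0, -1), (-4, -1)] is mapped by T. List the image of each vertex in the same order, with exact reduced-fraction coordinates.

T1 reflect across x = 0: (-1, -5) → (1, -5); (1, 4) → (-1, 4); (0, -1) → (0, -1); (-4, -1) → (4, -1)
T2 shear: x ← x − 1·y: (1, -5) → (6, -5); (-1, 4) → (-5, 4); (0, -1) → (1, -1); (4, -1) → (5, -1)
T3 rotate counter-clockwise with cos θ = 4/5, sin θ = 3/5: (6, -5) → (39/5, -2/5); (-5, 4) → (-32/5, 1/5); (1, -1) → (7/5, -1/5); (5, -1) → (23/5, 11/5)
T4 scale by (3, 3): (39/5, -2/5) → (117/5, -6/5); (-32/5, 1/5) → (-96/5, 3/5); (7/5, -1/5) → (21/5, -3/5); (23/5, 11/5) → (69/5, 33/5)
T5 translate by (-3, 1): (117/5, -6/5) → (102/5, -1/5); (-96/5, 3/5) → (-111/5, 8/5); (21/5, -3/5) → (6/5, 2/5); (69/5, 33/5) → (54/5, 38/5)

image vertices: (102/5, -1/5), (-111/5, 8/5), (6/5, 2/5), (54/5, 38/5)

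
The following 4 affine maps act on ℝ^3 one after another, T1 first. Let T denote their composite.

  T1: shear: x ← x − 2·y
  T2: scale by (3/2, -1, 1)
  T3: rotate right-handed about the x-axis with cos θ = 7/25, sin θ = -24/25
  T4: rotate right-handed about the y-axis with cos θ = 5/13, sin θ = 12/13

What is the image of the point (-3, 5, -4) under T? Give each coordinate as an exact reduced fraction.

T(p) = (-2667/650, -131/25, 1262/65)

T1 shear: x ← x − 2·y: (-3, 5, -4) → (-13, 5, -4)
T2 scale by (3/2, -1, 1): (-13, 5, -4) → (-39/2, -5, -4)
T3 rotate right-handed about the x-axis with cos θ = 7/25, sin θ = -24/25: (-39/2, -5, -4) → (-39/2, -131/25, 92/25)
T4 rotate right-handed about the y-axis with cos θ = 5/13, sin θ = 12/13: (-39/2, -131/25, 92/25) → (-2667/650, -131/25, 1262/65)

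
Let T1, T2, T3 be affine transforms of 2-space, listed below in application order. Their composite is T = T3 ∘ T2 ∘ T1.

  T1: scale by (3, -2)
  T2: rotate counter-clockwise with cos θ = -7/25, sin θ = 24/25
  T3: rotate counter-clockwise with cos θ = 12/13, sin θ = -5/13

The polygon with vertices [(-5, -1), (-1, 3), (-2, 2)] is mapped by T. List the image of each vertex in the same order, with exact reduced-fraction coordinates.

image vertices: (-1186/325, -4773/325), (366/65, -237/65), (1076/325, -2082/325)

T1 scale by (3, -2): (-5, -1) → (-15, 2); (-1, 3) → (-3, -6); (-2, 2) → (-6, -4)
T2 rotate counter-clockwise with cos θ = -7/25, sin θ = 24/25: (-15, 2) → (57/25, -374/25); (-3, -6) → (33/5, -6/5); (-6, -4) → (138/25, -116/25)
T3 rotate counter-clockwise with cos θ = 12/13, sin θ = -5/13: (57/25, -374/25) → (-1186/325, -4773/325); (33/5, -6/5) → (366/65, -237/65); (138/25, -116/25) → (1076/325, -2082/325)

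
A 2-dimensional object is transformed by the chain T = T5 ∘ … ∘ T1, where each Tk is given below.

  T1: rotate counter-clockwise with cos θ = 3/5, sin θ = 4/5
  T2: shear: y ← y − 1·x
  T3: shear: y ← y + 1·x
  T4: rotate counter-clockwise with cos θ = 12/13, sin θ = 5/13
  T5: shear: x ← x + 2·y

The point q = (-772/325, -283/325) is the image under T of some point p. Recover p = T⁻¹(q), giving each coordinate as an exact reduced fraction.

T1 = [3/5 -4/5 0; 4/5 3/5 0; 0 0 1]
T2·T1 = [3/5 -4/5 0; 1/5 7/5 0; 0 0 1]
T3·…·T1 = [3/5 -4/5 0; 4/5 3/5 0; 0 0 1]
T4·…·T1 = [16/65 -63/65 0; 63/65 16/65 0; 0 0 1]
T5·…·T1 = [142/65 -31/65 0; 63/65 16/65 0; 0 0 1]
det M = 1; M⁻¹ = [16/65 31/65 0; -63/65 142/65 0; 0 0 1]
M⁻¹ · (-772/325, -283/325)ᵀ = (-1, 2/5)ᵀ

p = (-1, 2/5)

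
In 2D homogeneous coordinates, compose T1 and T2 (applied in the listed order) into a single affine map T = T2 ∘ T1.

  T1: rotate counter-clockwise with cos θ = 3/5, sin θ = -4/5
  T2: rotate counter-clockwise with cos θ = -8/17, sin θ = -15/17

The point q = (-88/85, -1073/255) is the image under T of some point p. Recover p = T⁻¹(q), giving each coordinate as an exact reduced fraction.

p = (5/3, 4)

T1 = [3/5 4/5 0; -4/5 3/5 0; 0 0 1]
T2·T1 = [-84/85 13/85 0; -13/85 -84/85 0; 0 0 1]
det M = 1; M⁻¹ = [-84/85 -13/85 0; 13/85 -84/85 0; 0 0 1]
M⁻¹ · (-88/85, -1073/255)ᵀ = (5/3, 4)ᵀ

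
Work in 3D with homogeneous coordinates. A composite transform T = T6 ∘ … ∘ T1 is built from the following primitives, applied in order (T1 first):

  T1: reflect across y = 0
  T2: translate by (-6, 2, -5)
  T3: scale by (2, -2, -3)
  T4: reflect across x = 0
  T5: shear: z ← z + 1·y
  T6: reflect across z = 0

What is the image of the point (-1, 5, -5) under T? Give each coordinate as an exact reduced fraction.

T1 reflect across y = 0: (-1, 5, -5) → (-1, -5, -5)
T2 translate by (-6, 2, -5): (-1, -5, -5) → (-7, -3, -10)
T3 scale by (2, -2, -3): (-7, -3, -10) → (-14, 6, 30)
T4 reflect across x = 0: (-14, 6, 30) → (14, 6, 30)
T5 shear: z ← z + 1·y: (14, 6, 30) → (14, 6, 36)
T6 reflect across z = 0: (14, 6, 36) → (14, 6, -36)

T(p) = (14, 6, -36)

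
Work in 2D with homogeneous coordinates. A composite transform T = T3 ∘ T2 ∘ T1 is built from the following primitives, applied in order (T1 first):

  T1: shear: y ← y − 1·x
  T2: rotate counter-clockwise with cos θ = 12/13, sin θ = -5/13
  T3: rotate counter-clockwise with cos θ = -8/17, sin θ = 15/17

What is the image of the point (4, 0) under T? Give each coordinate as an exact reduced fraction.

T(p) = (796/221, 964/221)

T1 shear: y ← y − 1·x: (4, 0) → (4, -4)
T2 rotate counter-clockwise with cos θ = 12/13, sin θ = -5/13: (4, -4) → (28/13, -68/13)
T3 rotate counter-clockwise with cos θ = -8/17, sin θ = 15/17: (28/13, -68/13) → (796/221, 964/221)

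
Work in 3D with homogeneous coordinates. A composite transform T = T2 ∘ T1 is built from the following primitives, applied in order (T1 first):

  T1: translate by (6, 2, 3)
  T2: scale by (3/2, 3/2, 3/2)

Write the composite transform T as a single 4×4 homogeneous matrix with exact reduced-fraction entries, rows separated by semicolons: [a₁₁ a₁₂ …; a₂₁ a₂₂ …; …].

T = [3/2 0 0 9; 0 3/2 0 3; 0 0 3/2 9/2; 0 0 0 1]

T1 = [1 0 0 6; 0 1 0 2; 0 0 1 3; 0 0 0 1]
T2·T1 = [3/2 0 0 9; 0 3/2 0 3; 0 0 3/2 9/2; 0 0 0 1]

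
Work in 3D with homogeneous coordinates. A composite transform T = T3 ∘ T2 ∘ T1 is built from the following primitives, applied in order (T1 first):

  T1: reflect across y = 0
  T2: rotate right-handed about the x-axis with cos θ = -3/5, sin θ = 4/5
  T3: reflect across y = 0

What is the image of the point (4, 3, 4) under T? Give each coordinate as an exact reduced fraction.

T1 reflect across y = 0: (4, 3, 4) → (4, -3, 4)
T2 rotate right-handed about the x-axis with cos θ = -3/5, sin θ = 4/5: (4, -3, 4) → (4, -7/5, -24/5)
T3 reflect across y = 0: (4, -7/5, -24/5) → (4, 7/5, -24/5)

T(p) = (4, 7/5, -24/5)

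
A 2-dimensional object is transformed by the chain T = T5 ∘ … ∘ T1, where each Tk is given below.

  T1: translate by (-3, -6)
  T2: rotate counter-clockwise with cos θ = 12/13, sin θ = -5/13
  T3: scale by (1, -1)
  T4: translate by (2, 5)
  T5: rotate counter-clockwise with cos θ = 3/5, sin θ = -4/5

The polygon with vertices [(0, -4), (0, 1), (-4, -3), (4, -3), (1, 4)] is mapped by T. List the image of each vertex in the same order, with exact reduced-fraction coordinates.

T1 translate by (-3, -6): (0, -4) → (-3, -10); (0, 1) → (-3, -5); (-4, -3) → (-7, -9); (4, -3) → (1, -9); (1, 4) → (-2, -2)
T2 rotate counter-clockwise with cos θ = 12/13, sin θ = -5/13: (-3, -10) → (-86/13, -105/13); (-3, -5) → (-61/13, -45/13); (-7, -9) → (-129/13, -73/13); (1, -9) → (-33/13, -113/13); (-2, -2) → (-34/13, -14/13)
T3 scale by (1, -1): (-86/13, -105/13) → (-86/13, 105/13); (-61/13, -45/13) → (-61/13, 45/13); (-129/13, -73/13) → (-129/13, 73/13); (-33/13, -113/13) → (-33/13, 113/13); (-34/13, -14/13) → (-34/13, 14/13)
T4 translate by (2, 5): (-86/13, 105/13) → (-60/13, 170/13); (-61/13, 45/13) → (-35/13, 110/13); (-129/13, 73/13) → (-103/13, 138/13); (-33/13, 113/13) → (-7/13, 178/13); (-34/13, 14/13) → (-8/13, 79/13)
T5 rotate counter-clockwise with cos θ = 3/5, sin θ = -4/5: (-60/13, 170/13) → (100/13, 150/13); (-35/13, 110/13) → (67/13, 94/13); (-103/13, 138/13) → (243/65, 826/65); (-7/13, 178/13) → (691/65, 562/65); (-8/13, 79/13) → (292/65, 269/65)

image vertices: (100/13, 150/13), (67/13, 94/13), (243/65, 826/65), (691/65, 562/65), (292/65, 269/65)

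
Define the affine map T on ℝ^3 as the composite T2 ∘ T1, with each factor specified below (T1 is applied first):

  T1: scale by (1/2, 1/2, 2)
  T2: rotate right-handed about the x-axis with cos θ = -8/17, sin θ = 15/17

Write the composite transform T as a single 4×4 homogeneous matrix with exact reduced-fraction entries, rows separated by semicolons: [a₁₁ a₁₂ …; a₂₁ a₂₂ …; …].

T = [1/2 0 0 0; 0 -4/17 -30/17 0; 0 15/34 -16/17 0; 0 0 0 1]

T1 = [1/2 0 0 0; 0 1/2 0 0; 0 0 2 0; 0 0 0 1]
T2·T1 = [1/2 0 0 0; 0 -4/17 -30/17 0; 0 15/34 -16/17 0; 0 0 0 1]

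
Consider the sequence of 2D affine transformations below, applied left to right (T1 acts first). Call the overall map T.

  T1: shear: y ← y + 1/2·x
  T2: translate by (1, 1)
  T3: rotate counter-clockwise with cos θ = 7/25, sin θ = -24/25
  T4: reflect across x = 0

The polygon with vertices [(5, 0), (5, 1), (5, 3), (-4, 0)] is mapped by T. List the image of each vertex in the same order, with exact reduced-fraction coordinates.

image vertices: (-126/25, -239/50), (-6, -9/2), (-198/25, -197/50), (9/5, 13/5)

T1 shear: y ← y + 1/2·x: (5, 0) → (5, 5/2); (5, 1) → (5, 7/2); (5, 3) → (5, 11/2); (-4, 0) → (-4, -2)
T2 translate by (1, 1): (5, 5/2) → (6, 7/2); (5, 7/2) → (6, 9/2); (5, 11/2) → (6, 13/2); (-4, -2) → (-3, -1)
T3 rotate counter-clockwise with cos θ = 7/25, sin θ = -24/25: (6, 7/2) → (126/25, -239/50); (6, 9/2) → (6, -9/2); (6, 13/2) → (198/25, -197/50); (-3, -1) → (-9/5, 13/5)
T4 reflect across x = 0: (126/25, -239/50) → (-126/25, -239/50); (6, -9/2) → (-6, -9/2); (198/25, -197/50) → (-198/25, -197/50); (-9/5, 13/5) → (9/5, 13/5)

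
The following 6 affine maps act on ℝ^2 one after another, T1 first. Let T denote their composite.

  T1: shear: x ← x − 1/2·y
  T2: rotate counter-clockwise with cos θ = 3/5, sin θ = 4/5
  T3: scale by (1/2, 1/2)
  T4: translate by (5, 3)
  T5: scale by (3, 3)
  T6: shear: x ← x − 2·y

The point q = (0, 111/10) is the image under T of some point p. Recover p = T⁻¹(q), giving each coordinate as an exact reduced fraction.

p = (5/2, -3)

T1 = [1 -1/2 0; 0 1 0; 0 0 1]
T2·T1 = [3/5 -11/10 0; 4/5 1/5 0; 0 0 1]
T3·…·T1 = [3/10 -11/20 0; 2/5 1/10 0; 0 0 1]
T4·…·T1 = [3/10 -11/20 5; 2/5 1/10 3; 0 0 1]
T5·…·T1 = [9/10 -33/20 15; 6/5 3/10 9; 0 0 1]
T6·…·T1 = [-3/2 -9/4 -3; 6/5 3/10 9; 0 0 1]
det M = 9/4; M⁻¹ = [2/15 1 -43/5; -8/15 -2/3 22/5; 0 0 1]
M⁻¹ · (0, 111/10)ᵀ = (5/2, -3)ᵀ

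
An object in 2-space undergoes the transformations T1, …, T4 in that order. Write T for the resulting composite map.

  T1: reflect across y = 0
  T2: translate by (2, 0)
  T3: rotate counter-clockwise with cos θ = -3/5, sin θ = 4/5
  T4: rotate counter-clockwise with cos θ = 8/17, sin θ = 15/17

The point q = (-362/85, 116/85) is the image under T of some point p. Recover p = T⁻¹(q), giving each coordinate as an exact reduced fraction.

p = (2, 2)

T1 = [1 0 0; 0 -1 0; 0 0 1]
T2·T1 = [1 0 2; 0 -1 0; 0 0 1]
T3·…·T1 = [-3/5 4/5 -6/5; 4/5 3/5 8/5; 0 0 1]
T4·…·T1 = [-84/85 -13/85 -168/85; -13/85 84/85 -26/85; 0 0 1]
det M = -1; M⁻¹ = [-84/85 -13/85 -2; -13/85 84/85 0; 0 0 1]
M⁻¹ · (-362/85, 116/85)ᵀ = (2, 2)ᵀ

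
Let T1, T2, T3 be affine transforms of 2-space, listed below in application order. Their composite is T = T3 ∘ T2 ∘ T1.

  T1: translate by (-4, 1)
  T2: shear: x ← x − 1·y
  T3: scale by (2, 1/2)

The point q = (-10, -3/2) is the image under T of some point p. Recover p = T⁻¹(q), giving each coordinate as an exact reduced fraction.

p = (-4, -4)

T1 = [1 0 -4; 0 1 1; 0 0 1]
T2·T1 = [1 -1 -5; 0 1 1; 0 0 1]
T3·…·T1 = [2 -2 -10; 0 1/2 1/2; 0 0 1]
det M = 1; M⁻¹ = [1/2 2 4; 0 2 -1; 0 0 1]
M⁻¹ · (-10, -3/2)ᵀ = (-4, -4)ᵀ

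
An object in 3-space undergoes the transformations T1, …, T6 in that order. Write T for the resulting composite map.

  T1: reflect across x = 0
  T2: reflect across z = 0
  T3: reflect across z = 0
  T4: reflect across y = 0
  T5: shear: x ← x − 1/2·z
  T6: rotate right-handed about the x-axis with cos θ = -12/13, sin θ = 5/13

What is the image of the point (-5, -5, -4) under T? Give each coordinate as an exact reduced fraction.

T(p) = (7, -40/13, 73/13)

T1 reflect across x = 0: (-5, -5, -4) → (5, -5, -4)
T2 reflect across z = 0: (5, -5, -4) → (5, -5, 4)
T3 reflect across z = 0: (5, -5, 4) → (5, -5, -4)
T4 reflect across y = 0: (5, -5, -4) → (5, 5, -4)
T5 shear: x ← x − 1/2·z: (5, 5, -4) → (7, 5, -4)
T6 rotate right-handed about the x-axis with cos θ = -12/13, sin θ = 5/13: (7, 5, -4) → (7, -40/13, 73/13)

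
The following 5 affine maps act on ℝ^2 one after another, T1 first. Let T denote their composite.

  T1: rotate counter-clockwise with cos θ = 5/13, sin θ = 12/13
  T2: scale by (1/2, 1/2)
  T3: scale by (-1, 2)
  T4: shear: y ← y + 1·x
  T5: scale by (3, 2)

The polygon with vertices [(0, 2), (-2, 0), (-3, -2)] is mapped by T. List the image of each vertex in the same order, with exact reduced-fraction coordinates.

T1 rotate counter-clockwise with cos θ = 5/13, sin θ = 12/13: (0, 2) → (-24/13, 10/13); (-2, 0) → (-10/13, -24/13); (-3, -2) → (9/13, -46/13)
T2 scale by (1/2, 1/2): (-24/13, 10/13) → (-12/13, 5/13); (-10/13, -24/13) → (-5/13, -12/13); (9/13, -46/13) → (9/26, -23/13)
T3 scale by (-1, 2): (-12/13, 5/13) → (12/13, 10/13); (-5/13, -12/13) → (5/13, -24/13); (9/26, -23/13) → (-9/26, -46/13)
T4 shear: y ← y + 1·x: (12/13, 10/13) → (12/13, 22/13); (5/13, -24/13) → (5/13, -19/13); (-9/26, -46/13) → (-9/26, -101/26)
T5 scale by (3, 2): (12/13, 22/13) → (36/13, 44/13); (5/13, -19/13) → (15/13, -38/13); (-9/26, -101/26) → (-27/26, -101/13)

image vertices: (36/13, 44/13), (15/13, -38/13), (-27/26, -101/13)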